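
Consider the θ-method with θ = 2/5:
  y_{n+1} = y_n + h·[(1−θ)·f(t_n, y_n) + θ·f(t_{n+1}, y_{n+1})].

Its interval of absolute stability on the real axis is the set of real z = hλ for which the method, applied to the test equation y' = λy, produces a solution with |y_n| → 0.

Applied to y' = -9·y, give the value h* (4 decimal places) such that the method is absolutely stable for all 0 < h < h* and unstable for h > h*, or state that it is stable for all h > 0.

Set f=λy, z=hλ:
  y_{n+1} = y_n + z·[3/5·y_n + 2/5·y_{n+1}] ⇒ (1 − 2/5z)y_{n+1} = (1 + 3/5z)y_n
  Hence R(z) = (1 + 3/5z)/(1 − 2/5z).

Boundary: |R(x)|=1, x<0.
x=-1.23: |R|=0.1756
R=−1: 1+3/5x = −1+2/5x ⇒ -1/5x=2 ⇒ x=2/(-1/5)=-10.0000
Confirm numerically:
  x=-9.323: |R|=0.97137 <1
  x=-8.985: |R|=0.95581 <1
  x=-5.836: |R|=0.75024 <1
  x=-5.083: |R|=0.67579 <1
  x=-10.483: |R|=1.01860 >1
  x=-10.432: |R|=1.01670 >1
Stable set (-10.0000, 0).

(-10.0000,0); λ=-9 ⇒ h* = (10)/9 = 1.1111.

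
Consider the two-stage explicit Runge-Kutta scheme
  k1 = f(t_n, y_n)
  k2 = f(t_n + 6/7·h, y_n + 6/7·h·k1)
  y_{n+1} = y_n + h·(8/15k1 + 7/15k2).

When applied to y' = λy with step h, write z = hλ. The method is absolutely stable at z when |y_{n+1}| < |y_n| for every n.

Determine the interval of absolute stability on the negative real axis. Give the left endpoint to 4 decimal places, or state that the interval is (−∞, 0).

(-2.5000, 0).

On y'=λy, z=hλ:
  k1=λy_n ⇒ h·k1=z·y_n;  k2=λ(1+6/7z)y_n ⇒ h·k2=z(1+6/7z)y_n
  y_{n+1}/y_n = 1 + 8/15z + 7/15z(1+6/7z) = 1 + z + 2/5z²
  ⇒ R(z) = 1 + z + 2/5z².

Need |R(x)|<1, x<0.
x=-1.26: |R|=0.3750
R=1: x+2/5x²=0 ⇒ x=−5/2=-2.5000; min R=1−1/(4·2/5)=0.3750>−1
Confirm numerically:
  x=-2.381: |R|=0.88666 <1
  x=-2.349: |R|=0.85812 <1
  x=-2.255: |R|=0.77901 <1
  x=-2.195: |R|=0.73221 <1
  x=-2.716: |R|=1.23466 >1
  x=-2.554: |R|=1.05517 >1
So |R|<1 on (-2.5000, 0).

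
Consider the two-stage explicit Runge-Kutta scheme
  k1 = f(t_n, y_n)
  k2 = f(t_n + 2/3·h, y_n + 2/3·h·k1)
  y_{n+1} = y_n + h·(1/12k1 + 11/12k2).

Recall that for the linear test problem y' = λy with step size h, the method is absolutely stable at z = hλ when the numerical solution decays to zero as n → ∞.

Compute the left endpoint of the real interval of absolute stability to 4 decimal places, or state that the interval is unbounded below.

Set f=λy, z=hλ:
  k1=λy_n ⇒ h·k1=z·y_n;  k2=λ(1+2/3z)y_n ⇒ h·k2=z(1+2/3z)y_n
  y_{n+1}/y_n = 1 + 1/12z + 11/12z(1+2/3z) = 1 + z + 11/18z²
  so R(z) = 1 + z + 11/18z².

Need |R(x)|<1, x<0.
x=-1.55: |R|=0.9182
R=1: x+11/18x²=0 ⇒ x=−18/11=-1.6364; min R=1−1/(4·11/18)=0.5909>−1
Confirm numerically:
  x=-1.416: |R|=0.80931 <1
  x=-1.323: |R|=0.74665 <1
  x=-1.233: |R|=0.69607 <1
  x=-1.115: |R|=0.64475 <1
  x=-1.941: |R|=1.36135 >1
  x=-1.816: |R|=1.19936 >1
So |R|<1 on (-1.6364, 0).

left endpoint -1.6364.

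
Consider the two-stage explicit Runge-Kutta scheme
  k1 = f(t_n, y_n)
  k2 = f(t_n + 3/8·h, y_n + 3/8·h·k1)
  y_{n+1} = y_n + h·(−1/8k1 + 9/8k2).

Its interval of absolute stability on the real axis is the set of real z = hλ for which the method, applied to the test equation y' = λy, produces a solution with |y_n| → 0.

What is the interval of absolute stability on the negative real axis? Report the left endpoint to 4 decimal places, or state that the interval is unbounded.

On y'=λy, z=hλ:
  k1=λy_n ⇒ h·k1=z·y_n;  k2=λ(1+3/8z)y_n ⇒ h·k2=z(1+3/8z)y_n
  y_{n+1}/y_n = 1 − 1/8z + 9/8z(1+3/8z) = 1 + z + 27/64z²
  so R(z) = 1 + z + 27/64z².

Boundary: |R(x)|=1, x<0.
x=-0.54: |R|=0.5830
R=1: x+27/64x²=0 ⇒ x=−64/27=-2.3704; min R=1−1/(4·27/64)=0.4074>−1
Confirm numerically:
  x=-1.895: |R|=0.61996 <1
  x=-1.462: |R|=0.43973 <1
  x=-1.336: |R|=0.41700 <1
  x=-1.229: |R|=0.40822 <1
  x=-2.825: |R|=1.54183 >1
  x=-2.809: |R|=1.51980 >1
  x=-2.595: |R|=1.24592 >1
Interval (-2.3704, 0).

z∈(-2.3704,0).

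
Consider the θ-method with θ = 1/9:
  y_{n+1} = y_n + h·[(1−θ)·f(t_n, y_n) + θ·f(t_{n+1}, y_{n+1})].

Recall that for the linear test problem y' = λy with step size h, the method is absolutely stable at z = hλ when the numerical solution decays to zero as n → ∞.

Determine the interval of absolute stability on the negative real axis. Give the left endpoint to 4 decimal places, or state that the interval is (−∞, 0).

Set f=λy, z=hλ:
  y_{n+1} = y_n + z·[8/9·y_n + 1/9·y_{n+1}] ⇒ (1 − 1/9z)y_{n+1} = (1 + 8/9z)y_n
  so R(z) = (1 + 8/9z)/(1 − 1/9z).

Solve |R(x)|<1 on ℝ⁻.
x=-1.03: |R|=0.0758
R=−1: 1+8/9x = −1+1/9x ⇒ -7/9x=2 ⇒ x=2/(-7/9)=-2.5714
Confirm numerically:
  x=-1.576: |R|=0.34115 <1
  x=-1.505: |R|=0.28939 <1
  x=-1.208: |R|=0.06505 <1
  x=-2.764: |R|=1.11459 >1
  x=-2.704: |R|=1.07929 >1
Interval (-2.5714, 0).

z∈(-2.5714,0).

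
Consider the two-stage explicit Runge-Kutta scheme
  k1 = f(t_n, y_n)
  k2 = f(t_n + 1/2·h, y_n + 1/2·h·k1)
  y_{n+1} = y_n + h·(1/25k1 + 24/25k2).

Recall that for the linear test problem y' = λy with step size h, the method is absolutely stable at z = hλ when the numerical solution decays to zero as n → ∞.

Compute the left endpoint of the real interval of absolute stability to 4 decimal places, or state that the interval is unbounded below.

On y'=λy, z=hλ:
  k1=λy_n ⇒ h·k1=z·y_n;  k2=λ(1+1/2z)y_n ⇒ h·k2=z(1+1/2z)y_n
  y_{n+1}/y_n = 1 + 1/25z + 24/25z(1+1/2z) = 1 + z + 12/25z²
  Hence R(z) = 1 + z + 12/25z².

Need |R(x)|<1, x<0.
x=-0.32: |R|=0.7292
R=1: x+12/25x²=0 ⇒ x=−25/12=-2.0833; min R=1−1/(4·12/25)=0.4792>−1
Confirm numerically:
  x=-2.031: |R|=0.94898 <1
  x=-1.856: |R|=0.79747 <1
  x=-1.667: |R|=0.66687 <1
  x=-0.968: |R|=0.48177 <1
  x=-2.534: |R|=1.54815 >1
  x=-2.202: |R|=1.12543 >1
So |R|<1 on (-2.0833, 0).

left endpoint -2.0833.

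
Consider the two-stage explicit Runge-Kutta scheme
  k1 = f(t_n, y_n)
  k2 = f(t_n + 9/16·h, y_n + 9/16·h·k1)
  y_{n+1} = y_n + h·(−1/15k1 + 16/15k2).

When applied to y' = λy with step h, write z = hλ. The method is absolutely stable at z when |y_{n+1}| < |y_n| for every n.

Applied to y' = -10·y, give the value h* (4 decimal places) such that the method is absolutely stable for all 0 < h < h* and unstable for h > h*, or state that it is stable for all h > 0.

(-1.6667,0); λ=-10 ⇒ h* = (5/3)/10 = 0.1667.

With y'=λy (z=hλ):
  k1=λy_n ⇒ h·k1=z·y_n;  k2=λ(1+9/16z)y_n ⇒ h·k2=z(1+9/16z)y_n
  y_{n+1}/y_n = 1 − 1/15z + 16/15z(1+9/16z) = 1 + z + 3/5z²
  ⇒ R(z) = 1 + z + 3/5z².

Solve |R(x)|<1 on ℝ⁻.
x=-0.62: |R|=0.6106
R=1: x+3/5x²=0 ⇒ x=−5/3=-1.6667; min R=1−1/(4·3/5)=0.5833>−1
Confirm numerically:
  x=-1.604: |R|=0.93969 <1
  x=-1.129: |R|=0.63578 <1
  x=-1.080: |R|=0.61984 <1
  x=-0.951: |R|=0.59164 <1
  x=-2.084: |R|=1.52183 >1
  x=-2.058: |R|=1.48322 >1
Stable set (-1.6667, 0).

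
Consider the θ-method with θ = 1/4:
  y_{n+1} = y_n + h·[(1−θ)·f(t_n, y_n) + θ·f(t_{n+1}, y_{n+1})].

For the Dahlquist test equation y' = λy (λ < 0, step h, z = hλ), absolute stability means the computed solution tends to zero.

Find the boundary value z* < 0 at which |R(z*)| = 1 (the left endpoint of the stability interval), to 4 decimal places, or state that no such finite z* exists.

Test eqn y'=λy, z=hλ:
  y_{n+1} = y_n + z·[3/4·y_n + 1/4·y_{n+1}] ⇒ (1 − 1/4z)y_{n+1} = (1 + 3/4z)y_n
  so R(z) = (1 + 3/4z)/(1 − 1/4z).

Find x<0 with |R(x)|<1.
x=-1.68: |R|=0.1831
R=−1: 1+3/4x = −1+1/4x ⇒ -1/2x=2 ⇒ x=2/(-1/2)=-4.0000
Confirm numerically:
  x=-3.415: |R|=0.84221 <1
  x=-3.135: |R|=0.75753 <1
  x=-2.196: |R|=0.41769 <1
  x=-4.489: |R|=1.11521 >1
  x=-4.277: |R|=1.06693 >1
So |R|<1 on (-4.0000, 0).

left endpoint -4.0000.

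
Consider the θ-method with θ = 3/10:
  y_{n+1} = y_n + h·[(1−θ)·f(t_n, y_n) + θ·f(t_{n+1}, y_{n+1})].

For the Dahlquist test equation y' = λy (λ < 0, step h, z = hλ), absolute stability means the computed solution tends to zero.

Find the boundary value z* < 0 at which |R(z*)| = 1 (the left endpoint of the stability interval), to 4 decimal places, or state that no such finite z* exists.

z* = -5.0000.

On y'=λy, z=hλ:
  y_{n+1} = y_n + z·[7/10·y_n + 3/10·y_{n+1}] ⇒ (1 − 3/10z)y_{n+1} = (1 + 7/10z)y_n
  Hence R(z) = (1 + 7/10z)/(1 − 3/10z).

Need |R(x)|<1, x<0.
x=-0.46: |R|=0.5958
R=−1: 1+7/10x = −1+3/10x ⇒ -2/5x=2 ⇒ x=2/(-2/5)=-5.0000
Confirm numerically:
  x=-3.985: |R|=0.81508 <1
  x=-2.379: |R|=0.38822 <1
  x=-2.236: |R|=0.33828 <1
  x=-5.514: |R|=1.07746 >1
  x=-5.412: |R|=1.06281 >1
  x=-5.317: |R|=1.04886 >1
Stable set (-5.0000, 0).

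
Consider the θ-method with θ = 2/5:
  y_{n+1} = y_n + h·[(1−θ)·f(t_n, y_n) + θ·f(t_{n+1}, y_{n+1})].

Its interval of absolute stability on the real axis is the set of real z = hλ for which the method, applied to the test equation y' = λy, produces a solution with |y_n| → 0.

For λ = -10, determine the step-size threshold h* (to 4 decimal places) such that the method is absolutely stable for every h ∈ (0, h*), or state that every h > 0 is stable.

(-10.0000,0); λ=-10 ⇒ h* = (10)/10 = 1.0000.

With y'=λy (z=hλ):
  y_{n+1} = y_n + z·[3/5·y_n + 2/5·y_{n+1}] ⇒ (1 − 2/5z)y_{n+1} = (1 + 3/5z)y_n
  ⇒ R(z) = (1 + 3/5z)/(1 − 2/5z).

Solve |R(x)|<1 on ℝ⁻.
x=-1.72: |R|=0.0190
R=−1: 1+3/5x = −1+2/5x ⇒ -1/5x=2 ⇒ x=2/(-1/5)=-10.0000
Confirm numerically:
  x=-9.712: |R|=0.98821 <1
  x=-6.798: |R|=0.82781 <1
  x=-5.773: |R|=0.74453 <1
  x=-10.129: |R|=1.00511 >1
  x=-10.076: |R|=1.00302 >1
So |R|<1 on (-10.0000, 0).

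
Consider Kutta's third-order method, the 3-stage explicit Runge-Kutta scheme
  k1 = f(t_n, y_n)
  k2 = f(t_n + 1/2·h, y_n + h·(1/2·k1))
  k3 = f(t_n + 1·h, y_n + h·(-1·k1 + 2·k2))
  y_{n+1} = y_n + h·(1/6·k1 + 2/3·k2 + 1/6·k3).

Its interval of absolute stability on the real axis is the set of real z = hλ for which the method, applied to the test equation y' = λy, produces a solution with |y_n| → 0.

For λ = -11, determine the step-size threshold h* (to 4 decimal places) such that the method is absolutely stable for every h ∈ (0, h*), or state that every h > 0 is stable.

(-2.5127,0); λ=-11 ⇒ h* = 0.2284.

Set f=λy, z=hλ:
  order 3, 3-stage ⇒ R(z)=1+z+z^2/2+z^3/6
  (e.g. R(-0.89)=0.38856, |R|=0.38856)

Boundary: |R(x)|=1, x<0.
x=-0.89: |R|=0.3886
|R(-2.13)|=0.4721 |R(-2.07)|=0.4058 |R(-1.7)|=0.0738
Bisect:
  x_lo=-3.2209 |R|=2.6028  x_hi=-0.2078 |R|=0.8123
  mid=-1.71432 |R|=0.08457 →hi
  mid=-2.46760 |R|=0.92731 →hi
  mid=-2.84425 |R|=1.63425 →lo
  mid=-2.65593 |R|=1.25141 →lo
  mid=-2.56177 |R|=1.08244 →lo
  mid=-2.51468 |R|=1.00319 →lo
  mid=-2.49114 |R|=0.96484 →hi
  ...
  [-2.51285,-2.51266] ⇒ x*=-2.5127
Interval (-2.5127, 0).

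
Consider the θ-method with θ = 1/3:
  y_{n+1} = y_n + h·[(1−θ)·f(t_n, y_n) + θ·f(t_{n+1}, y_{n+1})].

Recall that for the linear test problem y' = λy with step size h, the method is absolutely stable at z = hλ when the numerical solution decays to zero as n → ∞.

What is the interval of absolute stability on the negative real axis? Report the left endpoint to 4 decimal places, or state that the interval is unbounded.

With y'=λy (z=hλ):
  y_{n+1} = y_n + z·[2/3·y_n + 1/3·y_{n+1}] ⇒ (1 − 1/3z)y_{n+1} = (1 + 2/3z)y_n
  ⇒ R(z) = (1 + 2/3z)/(1 − 1/3z).

Find x<0 with |R(x)|<1.
x=-0.69: |R|=0.4390
R=−1: 1+2/3x = −1+1/3x ⇒ -1/3x=2 ⇒ x=2/(-1/3)=-6.0000
Confirm numerically:
  x=-5.571: |R|=0.94995 <1
  x=-5.045: |R|=0.88129 <1
  x=-4.499: |R|=0.79984 <1
  x=-6.359: |R|=1.03836 >1
  x=-6.077: |R|=1.00848 >1
  x=-6.075: |R|=1.00826 >1
Interval (-6.0000, 0).

z∈(-6.0000,0).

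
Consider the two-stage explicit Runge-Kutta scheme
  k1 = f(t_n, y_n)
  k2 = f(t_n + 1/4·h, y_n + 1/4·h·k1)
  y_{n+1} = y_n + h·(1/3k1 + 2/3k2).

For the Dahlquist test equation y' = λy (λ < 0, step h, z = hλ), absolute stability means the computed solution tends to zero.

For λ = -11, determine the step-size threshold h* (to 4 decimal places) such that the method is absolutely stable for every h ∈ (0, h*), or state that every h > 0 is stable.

(-6.0000,0); λ=-11 ⇒ h* = (6)/11 = 0.5455.

Test eqn y'=λy, z=hλ:
  k1=λy_n ⇒ h·k1=z·y_n;  k2=λ(1+1/4z)y_n ⇒ h·k2=z(1+1/4z)y_n
  y_{n+1}/y_n = 1 + 1/3z + 2/3z(1+1/4z) = 1 + z + 1/6z²
  R(z) = 1 + z + 1/6z².

Boundary: |R(x)|=1, x<0.
x=-1.71: |R|=0.2227
R=1: x+1/6x²=0 ⇒ x=−6=-6.0000; min R=1−1/(4·1/6)=-0.5000>−1
Confirm numerically:
  x=-3.907: |R|=0.36289 <1
  x=-3.648: |R|=0.43002 <1
  x=-3.360: |R|=0.47840 <1
  x=-2.677: |R|=0.48261 <1
  x=-6.456: |R|=1.49066 >1
  x=-6.358: |R|=1.37936 >1
  x=-6.308: |R|=1.32381 >1
Interval (-6.0000, 0).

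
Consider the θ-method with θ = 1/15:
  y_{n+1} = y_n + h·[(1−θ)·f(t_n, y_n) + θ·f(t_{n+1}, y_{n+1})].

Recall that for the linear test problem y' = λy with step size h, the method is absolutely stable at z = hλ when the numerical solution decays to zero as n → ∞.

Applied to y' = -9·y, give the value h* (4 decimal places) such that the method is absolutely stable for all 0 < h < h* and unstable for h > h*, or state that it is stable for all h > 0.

(-2.3077,0); λ=-9 ⇒ h* = (30/13)/9 = 0.2564.

Test eqn y'=λy, z=hλ:
  y_{n+1} = y_n + z·[14/15·y_n + 1/15·y_{n+1}] ⇒ (1 − 1/15z)y_{n+1} = (1 + 14/15z)y_n
  ⇒ R(z) = (1 + 14/15z)/(1 − 1/15z).

Boundary: |R(x)|=1, x<0.
x=-1.63: |R|=0.4702
R=−1: 1+14/15x = −1+1/15x ⇒ -13/15x=2 ⇒ x=2/(-13/15)=-2.3077
Confirm numerically:
  x=-2.274: |R|=0.97464 <1
  x=-1.761: |R|=0.57598 <1
  x=-1.359: |R|=0.24610 <1
  x=-2.889: |R|=1.42244 >1
  x=-2.758: |R|=1.32965 >1
  x=-2.638: |R|=1.24345 >1
Interval (-2.3077, 0).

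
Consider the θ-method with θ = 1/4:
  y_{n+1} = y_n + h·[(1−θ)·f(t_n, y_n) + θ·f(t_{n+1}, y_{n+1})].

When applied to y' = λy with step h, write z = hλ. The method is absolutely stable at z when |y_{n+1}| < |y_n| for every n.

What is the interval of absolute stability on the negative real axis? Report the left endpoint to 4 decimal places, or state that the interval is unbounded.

(-4.0000, 0).

Test eqn y'=λy, z=hλ:
  y_{n+1} = y_n + z·[3/4·y_n + 1/4·y_{n+1}] ⇒ (1 − 1/4z)y_{n+1} = (1 + 3/4z)y_n
  so R(z) = (1 + 3/4z)/(1 − 1/4z).

Solve |R(x)|<1 on ℝ⁻.
x=-1.14: |R|=0.1128
R=−1: 1+3/4x = −1+1/4x ⇒ -1/2x=2 ⇒ x=2/(-1/2)=-4.0000
Confirm numerically:
  x=-3.869: |R|=0.96670 <1
  x=-2.163: |R|=0.40386 <1
  x=-1.737: |R|=0.21109 <1
  x=-4.571: |R|=1.13324 >1
  x=-4.363: |R|=1.08681 >1
Interval (-4.0000, 0).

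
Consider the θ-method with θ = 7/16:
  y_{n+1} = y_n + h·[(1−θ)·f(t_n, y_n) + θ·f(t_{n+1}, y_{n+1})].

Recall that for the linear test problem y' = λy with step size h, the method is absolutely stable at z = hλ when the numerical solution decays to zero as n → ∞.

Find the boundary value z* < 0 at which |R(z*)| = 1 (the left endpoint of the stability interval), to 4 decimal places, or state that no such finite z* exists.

left endpoint -16.0000.

Test eqn y'=λy, z=hλ:
  y_{n+1} = y_n + z·[9/16·y_n + 7/16·y_{n+1}] ⇒ (1 − 7/16z)y_{n+1} = (1 + 9/16z)y_n
  R(z) = (1 + 9/16z)/(1 − 7/16z).

Solve |R(x)|<1 on ℝ⁻.
x=-1.15: |R|=0.2349
R=−1: 1+9/16x = −1+7/16x ⇒ -1/8x=2 ⇒ x=2/(-1/8)=-16.0000
Confirm numerically:
  x=-14.837: |R|=0.98059 <1
  x=-14.506: |R|=0.97458 <1
  x=-14.150: |R|=0.96784 <1
  x=-7.653: |R|=0.76004 <1
  x=-16.579: |R|=1.00877 >1
  x=-16.069: |R|=1.00107 >1
Interval (-16.0000, 0).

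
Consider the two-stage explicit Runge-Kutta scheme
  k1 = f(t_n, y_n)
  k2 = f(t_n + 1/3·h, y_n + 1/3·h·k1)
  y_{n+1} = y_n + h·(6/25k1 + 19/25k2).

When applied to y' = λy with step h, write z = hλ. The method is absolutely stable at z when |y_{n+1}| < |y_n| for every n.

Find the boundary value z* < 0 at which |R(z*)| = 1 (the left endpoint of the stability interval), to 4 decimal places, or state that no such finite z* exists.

left endpoint -3.9474.

Set f=λy, z=hλ:
  k1=λy_n ⇒ h·k1=z·y_n;  k2=λ(1+1/3z)y_n ⇒ h·k2=z(1+1/3z)y_n
  y_{n+1}/y_n = 1 + 6/25z + 19/25z(1+1/3z) = 1 + z + 19/75z²
  ⇒ R(z) = 1 + z + 19/75z².

Find x<0 with |R(x)|<1.
x=-1.26: |R|=0.1422
R=1: x+19/75x²=0 ⇒ x=−75/19=-3.9474; min R=1−1/(4·19/75)=0.0132>−1
Confirm numerically:
  x=-2.020: |R|=0.01370 <1
  x=-1.934: |R|=0.01356 <1
  x=-1.583: |R|=0.05183 <1
  x=-4.406: |R|=1.51192 >1
  x=-4.012: |R|=1.06569 >1
So |R|<1 on (-3.9474, 0).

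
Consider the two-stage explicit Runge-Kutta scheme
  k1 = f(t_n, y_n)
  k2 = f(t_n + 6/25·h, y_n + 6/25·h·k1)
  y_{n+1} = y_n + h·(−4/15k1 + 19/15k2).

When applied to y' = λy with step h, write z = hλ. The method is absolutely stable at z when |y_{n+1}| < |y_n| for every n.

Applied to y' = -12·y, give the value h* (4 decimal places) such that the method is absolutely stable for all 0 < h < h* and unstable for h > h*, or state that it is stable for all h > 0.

(-3.2895,0); λ=-12 ⇒ h* = (125/38)/12 = 0.2741.

Test eqn y'=λy, z=hλ:
  k1=λy_n ⇒ h·k1=z·y_n;  k2=λ(1+6/25z)y_n ⇒ h·k2=z(1+6/25z)y_n
  y_{n+1}/y_n = 1 − 4/15z + 19/15z(1+6/25z) = 1 + z + 38/125z²
  ⇒ R(z) = 1 + z + 38/125z².

Need |R(x)|<1, x<0.
x=-0.75: |R|=0.4210
R=1: x+38/125x²=0 ⇒ x=−125/38=-3.2895; min R=1−1/(4·38/125)=0.1776>−1
Confirm numerically:
  x=-2.706: |R|=0.52002 <1
  x=-2.600: |R|=0.45504 <1
  x=-2.456: |R|=0.37771 <1
  x=-1.626: |R|=0.17774 <1
  x=-3.764: |R|=1.54298 >1
  x=-3.650: |R|=1.40004 >1
Interval (-3.2895, 0).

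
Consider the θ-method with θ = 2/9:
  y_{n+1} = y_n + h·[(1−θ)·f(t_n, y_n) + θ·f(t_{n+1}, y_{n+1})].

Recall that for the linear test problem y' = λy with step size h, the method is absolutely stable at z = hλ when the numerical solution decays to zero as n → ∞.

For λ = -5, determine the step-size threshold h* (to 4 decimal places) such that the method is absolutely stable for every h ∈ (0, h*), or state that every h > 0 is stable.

(-3.6000,0); λ=-5 ⇒ h* = (18/5)/5 = 0.7200.

Set f=λy, z=hλ:
  y_{n+1} = y_n + z·[7/9·y_n + 2/9·y_{n+1}] ⇒ (1 − 2/9z)y_{n+1} = (1 + 7/9z)y_n
  so R(z) = (1 + 7/9z)/(1 − 2/9z).

Boundary: |R(x)|=1, x<0.
x=-1.78: |R|=0.2755
R=−1: 1+7/9x = −1+2/9x ⇒ -5/9x=2 ⇒ x=2/(-5/9)=-3.6000
Confirm numerically:
  x=-3.149: |R|=0.85260 <1
  x=-2.613: |R|=0.65310 <1
  x=-2.393: |R|=0.56224 <1
  x=-2.084: |R|=0.42436 <1
  x=-4.044: |R|=1.12992 >1
  x=-3.857: |R|=1.07688 >1
Stable set (-3.6000, 0).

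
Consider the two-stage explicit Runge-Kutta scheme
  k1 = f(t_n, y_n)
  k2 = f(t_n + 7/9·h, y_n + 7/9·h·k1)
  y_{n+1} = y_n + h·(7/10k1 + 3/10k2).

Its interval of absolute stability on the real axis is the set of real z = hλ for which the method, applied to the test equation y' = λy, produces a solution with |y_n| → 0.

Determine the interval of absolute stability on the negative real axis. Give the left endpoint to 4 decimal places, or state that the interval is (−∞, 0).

Set f=λy, z=hλ:
  k1=λy_n ⇒ h·k1=z·y_n;  k2=λ(1+7/9z)y_n ⇒ h·k2=z(1+7/9z)y_n
  y_{n+1}/y_n = 1 + 7/10z + 3/10z(1+7/9z) = 1 + z + 7/30z²
  ⇒ R(z) = 1 + z + 7/30z².

Boundary: |R(x)|=1, x<0.
x=-1.05: |R|=0.2072
R=1: x+7/30x²=0 ⇒ x=−30/7=-4.2857; min R=1−1/(4·7/30)=-0.0714>−1
Confirm numerically:
  x=-3.468: |R|=0.33831 <1
  x=-3.189: |R|=0.18393 <1
  x=-2.930: |R|=0.07314 <1
  x=-2.600: |R|=0.02267 <1
  x=-4.661: |R|=1.40815 >1
  x=-4.472: |R|=1.19438 >1
Interval (-4.2857, 0).

z∈(-4.2857,0).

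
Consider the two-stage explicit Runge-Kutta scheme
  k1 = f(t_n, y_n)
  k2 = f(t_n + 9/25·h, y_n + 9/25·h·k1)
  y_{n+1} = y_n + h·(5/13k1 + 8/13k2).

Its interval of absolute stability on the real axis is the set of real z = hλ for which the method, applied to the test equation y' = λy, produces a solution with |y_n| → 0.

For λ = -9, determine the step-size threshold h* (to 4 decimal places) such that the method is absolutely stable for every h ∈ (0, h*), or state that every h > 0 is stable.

(-4.5139,0); λ=-9 ⇒ h* = (325/72)/9 = 0.5015.

Test eqn y'=λy, z=hλ:
  k1=λy_n ⇒ h·k1=z·y_n;  k2=λ(1+9/25z)y_n ⇒ h·k2=z(1+9/25z)y_n
  y_{n+1}/y_n = 1 + 5/13z + 8/13z(1+9/25z) = 1 + z + 72/325z²
  R(z) = 1 + z + 72/325z².

Boundary: |R(x)|=1, x<0.
x=-1.19: |R|=0.1237
R=1: x+72/325x²=0 ⇒ x=−325/72=-4.5139; min R=1−1/(4·72/325)=-0.1285>−1
Confirm numerically:
  x=-3.888: |R|=0.46090 <1
  x=-3.716: |R|=0.34315 <1
  x=-3.312: |R|=0.11813 <1
  x=-2.673: |R|=0.09012 <1
  x=-5.012: |R|=1.55308 >1
  x=-4.776: |R|=1.27733 >1
So |R|<1 on (-4.5139, 0).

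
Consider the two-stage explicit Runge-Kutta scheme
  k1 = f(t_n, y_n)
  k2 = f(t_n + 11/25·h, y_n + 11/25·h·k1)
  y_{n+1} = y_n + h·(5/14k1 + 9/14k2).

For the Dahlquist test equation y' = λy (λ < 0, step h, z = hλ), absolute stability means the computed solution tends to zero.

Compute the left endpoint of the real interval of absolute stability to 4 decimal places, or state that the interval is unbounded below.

On y'=λy, z=hλ:
  k1=λy_n ⇒ h·k1=z·y_n;  k2=λ(1+11/25z)y_n ⇒ h·k2=z(1+11/25z)y_n
  y_{n+1}/y_n = 1 + 5/14z + 9/14z(1+11/25z) = 1 + z + 99/350z²
  Hence R(z) = 1 + z + 99/350z².

Find x<0 with |R(x)|<1.
x=-0.41: |R|=0.6375
R=1: x+99/350x²=0 ⇒ x=−350/99=-3.5354; min R=1−1/(4·99/350)=0.1162>−1
Confirm numerically:
  x=-3.015: |R|=0.55624 <1
  x=-2.855: |R|=0.45058 <1
  x=-2.128: |R|=0.15289 <1
  x=-3.948: |R|=1.46081 >1
  x=-3.707: |R|=1.17998 >1
  x=-3.563: |R|=1.02786 >1
So |R|<1 on (-3.5354, 0).

left endpoint -3.5354.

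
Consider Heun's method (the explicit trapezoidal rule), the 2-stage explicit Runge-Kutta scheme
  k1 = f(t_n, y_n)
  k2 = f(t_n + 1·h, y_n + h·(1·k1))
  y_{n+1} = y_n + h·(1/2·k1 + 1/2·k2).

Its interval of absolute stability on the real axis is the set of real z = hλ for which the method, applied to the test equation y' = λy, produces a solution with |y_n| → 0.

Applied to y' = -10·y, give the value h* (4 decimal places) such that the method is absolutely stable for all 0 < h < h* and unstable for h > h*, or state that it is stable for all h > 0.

Set f=λy, z=hλ:
  order 2, 2-stage ⇒ R(z)=1+z+z^2/2
  (e.g. R(-0.92)=0.50320, |R|=0.50320)

Need |R(x)|<1, x<0.
x=-0.92: |R|=0.5032
|R(-1.42)|=0.5882 |R(-1.31)|=0.5481 |R(-0.99)|=0.5000
Bisect:
  x_lo=-2.7130 |R|=1.9671  x_hi=-0.2130 |R|=0.8097
  mid=-1.46298 |R|=0.60718 →hi
  mid=-2.08797 |R|=1.09184 →lo
  mid=-1.77547 |R|=0.80068 →hi
  mid=-1.93172 |R|=0.93405 →hi
  mid=-2.00984 |R|=1.00989 →lo
  mid=-1.97078 |R|=0.97121 →hi
  mid=-1.99031 |R|=0.99036 →hi
  mid=-2.00008 |R|=1.00008 →lo
  ...
  [-2.00008,-1.99993] ⇒ x*=-2.0000
So |R|<1 on (-2.0000, 0).

(-2.0000,0); λ=-10 ⇒ h* = 0.2000.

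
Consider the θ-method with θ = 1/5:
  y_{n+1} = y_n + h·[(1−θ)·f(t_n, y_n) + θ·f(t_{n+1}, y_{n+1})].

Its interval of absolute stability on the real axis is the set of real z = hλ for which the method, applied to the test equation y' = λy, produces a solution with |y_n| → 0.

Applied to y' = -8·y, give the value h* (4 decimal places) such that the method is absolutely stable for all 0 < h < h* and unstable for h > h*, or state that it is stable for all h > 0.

(-3.3333,0); λ=-8 ⇒ h* = (10/3)/8 = 0.4167.

Set f=λy, z=hλ:
  y_{n+1} = y_n + z·[4/5·y_n + 1/5·y_{n+1}] ⇒ (1 − 1/5z)y_{n+1} = (1 + 4/5z)y_n
  Hence R(z) = (1 + 4/5z)/(1 − 1/5z).

Find x<0 with |R(x)|<1.
x=-0.37: |R|=0.6555
R=−1: 1+4/5x = −1+1/5x ⇒ -3/5x=2 ⇒ x=2/(-3/5)=-3.3333
Confirm numerically:
  x=-2.569: |R|=0.69705 <1
  x=-2.380: |R|=0.61247 <1
  x=-2.312: |R|=0.58096 <1
  x=-1.684: |R|=0.25972 <1
  x=-3.682: |R|=1.12048 >1
  x=-3.510: |R|=1.06228 >1
Stable set (-3.3333, 0).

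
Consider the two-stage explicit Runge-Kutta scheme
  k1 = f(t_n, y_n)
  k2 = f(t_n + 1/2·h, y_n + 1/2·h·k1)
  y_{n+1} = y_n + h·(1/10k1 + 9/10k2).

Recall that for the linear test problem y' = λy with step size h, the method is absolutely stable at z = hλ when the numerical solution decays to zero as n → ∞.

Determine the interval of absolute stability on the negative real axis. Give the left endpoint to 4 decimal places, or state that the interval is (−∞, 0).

(-2.2222, 0).

Set f=λy, z=hλ:
  k1=λy_n ⇒ h·k1=z·y_n;  k2=λ(1+1/2z)y_n ⇒ h·k2=z(1+1/2z)y_n
  y_{n+1}/y_n = 1 + 1/10z + 9/10z(1+1/2z) = 1 + z + 9/20z²
  R(z) = 1 + z + 9/20z².

Need |R(x)|<1, x<0.
x=-1.43: |R|=0.4902
R=1: x+9/20x²=0 ⇒ x=−20/9=-2.2222; min R=1−1/(4·9/20)=0.4444>−1
Confirm numerically:
  x=-1.842: |R|=0.68483 <1
  x=-1.587: |R|=0.54636 <1
  x=-1.014: |R|=0.44869 <1
  x=-2.654: |R|=1.51567 >1
  x=-2.314: |R|=1.09557 >1
  x=-2.264: |R|=1.04256 >1
So |R|<1 on (-2.2222, 0).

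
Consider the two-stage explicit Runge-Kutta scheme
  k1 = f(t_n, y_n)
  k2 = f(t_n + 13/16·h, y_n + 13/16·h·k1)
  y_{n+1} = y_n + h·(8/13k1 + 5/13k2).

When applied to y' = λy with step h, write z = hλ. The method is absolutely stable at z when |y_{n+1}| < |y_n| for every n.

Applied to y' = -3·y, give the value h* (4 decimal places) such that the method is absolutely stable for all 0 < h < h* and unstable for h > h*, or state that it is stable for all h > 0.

(-3.2000,0); λ=-3 ⇒ h* = (16/5)/3 = 1.0667.

Set f=λy, z=hλ:
  k1=λy_n ⇒ h·k1=z·y_n;  k2=λ(1+13/16z)y_n ⇒ h·k2=z(1+13/16z)y_n
  y_{n+1}/y_n = 1 + 8/13z + 5/13z(1+13/16z) = 1 + z + 5/16z²
  ⇒ R(z) = 1 + z + 5/16z².

Solve |R(x)|<1 on ℝ⁻.
x=-0.99: |R|=0.3163
R=1: x+5/16x²=0 ⇒ x=−16/5=-3.2000; min R=1−1/(4·5/16)=0.2000>−1
Confirm numerically:
  x=-2.760: |R|=0.62050 <1
  x=-2.478: |R|=0.44090 <1
  x=-2.094: |R|=0.27626 <1
  x=-3.444: |R|=1.26260 >1
  x=-3.329: |R|=1.13420 >1
  x=-3.227: |R|=1.02723 >1
Stable set (-3.2000, 0).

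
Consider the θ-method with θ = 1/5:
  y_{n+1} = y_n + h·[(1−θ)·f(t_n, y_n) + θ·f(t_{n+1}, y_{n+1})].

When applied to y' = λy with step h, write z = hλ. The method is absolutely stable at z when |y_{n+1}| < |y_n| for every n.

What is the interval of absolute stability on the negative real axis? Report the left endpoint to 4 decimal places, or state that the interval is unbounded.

With y'=λy (z=hλ):
  y_{n+1} = y_n + z·[4/5·y_n + 1/5·y_{n+1}] ⇒ (1 − 1/5z)y_{n+1} = (1 + 4/5z)y_n
  R(z) = (1 + 4/5z)/(1 − 1/5z).

Solve |R(x)|<1 on ℝ⁻.
x=-1.4: |R|=0.0937
R=−1: 1+4/5x = −1+1/5x ⇒ -3/5x=2 ⇒ x=2/(-3/5)=-3.3333
Confirm numerically:
  x=-1.720: |R|=0.27976 <1
  x=-1.649: |R|=0.24004 <1
  x=-1.400: |R|=0.09375 <1
  x=-3.873: |R|=1.18246 >1
  x=-3.821: |R|=1.16585 >1
Interval (-3.3333, 0).

(-3.3333, 0).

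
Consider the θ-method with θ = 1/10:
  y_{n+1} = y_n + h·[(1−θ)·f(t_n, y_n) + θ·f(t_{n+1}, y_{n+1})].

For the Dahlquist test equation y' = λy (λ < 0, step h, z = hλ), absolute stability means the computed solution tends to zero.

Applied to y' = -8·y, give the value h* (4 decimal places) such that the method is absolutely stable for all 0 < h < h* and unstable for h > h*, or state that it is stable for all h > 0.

Test eqn y'=λy, z=hλ:
  y_{n+1} = y_n + z·[9/10·y_n + 1/10·y_{n+1}] ⇒ (1 − 1/10z)y_{n+1} = (1 + 9/10z)y_n
  so R(z) = (1 + 9/10z)/(1 − 1/10z).

Find x<0 with |R(x)|<1.
x=-1.76: |R|=0.4966
R=−1: 1+9/10x = −1+1/10x ⇒ -4/5x=2 ⇒ x=2/(-4/5)=-2.5000
Confirm numerically:
  x=-2.358: |R|=0.90808 <1
  x=-2.023: |R|=0.68261 <1
  x=-1.704: |R|=0.45591 <1
  x=-1.004: |R|=0.08760 <1
  x=-3.014: |R|=1.31597 >1
  x=-2.954: |R|=1.28038 >1
  x=-2.744: |R|=1.15317 >1
Interval (-2.5000, 0).

(-2.5000,0); λ=-8 ⇒ h* = (5/2)/8 = 0.3125.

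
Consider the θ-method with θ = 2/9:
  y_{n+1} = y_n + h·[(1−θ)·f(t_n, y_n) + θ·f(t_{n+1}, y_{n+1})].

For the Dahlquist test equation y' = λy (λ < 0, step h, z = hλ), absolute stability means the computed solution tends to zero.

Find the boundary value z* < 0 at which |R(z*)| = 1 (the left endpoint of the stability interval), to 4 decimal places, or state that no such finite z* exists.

z* = -3.6000.

Set f=λy, z=hλ:
  y_{n+1} = y_n + z·[7/9·y_n + 2/9·y_{n+1}] ⇒ (1 − 2/9z)y_{n+1} = (1 + 7/9z)y_n
  R(z) = (1 + 7/9z)/(1 − 2/9z).

Boundary: |R(x)|=1, x<0.
x=-1.21: |R|=0.0464
R=−1: 1+7/9x = −1+2/9x ⇒ -5/9x=2 ⇒ x=2/(-5/9)=-3.6000
Confirm numerically:
  x=-2.187: |R|=0.47174 <1
  x=-1.847: |R|=0.30952 <1
  x=-1.724: |R|=0.24647 <1
  x=-1.699: |R|=0.23334 <1
  x=-3.997: |R|=1.11681 >1
  x=-3.716: |R|=1.03530 >1
Interval (-3.6000, 0).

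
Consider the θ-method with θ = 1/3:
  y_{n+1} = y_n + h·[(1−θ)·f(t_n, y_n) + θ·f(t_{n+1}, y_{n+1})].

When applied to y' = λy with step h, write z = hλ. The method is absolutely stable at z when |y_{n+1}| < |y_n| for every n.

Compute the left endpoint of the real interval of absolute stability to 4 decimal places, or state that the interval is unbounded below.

z* = -6.0000.

Test eqn y'=λy, z=hλ:
  y_{n+1} = y_n + z·[2/3·y_n + 1/3·y_{n+1}] ⇒ (1 − 1/3z)y_{n+1} = (1 + 2/3z)y_n
  so R(z) = (1 + 2/3z)/(1 − 1/3z).

Need |R(x)|<1, x<0.
x=-0.53: |R|=0.5496
R=−1: 1+2/3x = −1+1/3x ⇒ -1/3x=2 ⇒ x=2/(-1/3)=-6.0000
Confirm numerically:
  x=-5.319: |R|=0.91814 <1
  x=-3.716: |R|=0.65992 <1
  x=-2.785: |R|=0.44425 <1
  x=-6.521: |R|=1.05472 >1
  x=-6.206: |R|=1.02238 >1
Stable set (-6.0000, 0).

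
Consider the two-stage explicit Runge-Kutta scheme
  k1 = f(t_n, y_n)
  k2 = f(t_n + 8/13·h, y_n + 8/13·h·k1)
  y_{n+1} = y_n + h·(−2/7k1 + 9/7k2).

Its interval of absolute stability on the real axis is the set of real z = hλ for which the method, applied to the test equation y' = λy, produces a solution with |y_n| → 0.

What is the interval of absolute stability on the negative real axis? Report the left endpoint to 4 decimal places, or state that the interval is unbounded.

Test eqn y'=λy, z=hλ:
  k1=λy_n ⇒ h·k1=z·y_n;  k2=λ(1+8/13z)y_n ⇒ h·k2=z(1+8/13z)y_n
  y_{n+1}/y_n = 1 − 2/7z + 9/7z(1+8/13z) = 1 + z + 72/91z²
  R(z) = 1 + z + 72/91z².

Solve |R(x)|<1 on ℝ⁻.
x=-0.37: |R|=0.7383
R=1: x+72/91x²=0 ⇒ x=−91/72=-1.2639; min R=1−1/(4·72/91)=0.6840>−1
Confirm numerically:
  x=-1.035: |R|=0.81256 <1
  x=-0.745: |R|=0.69414 <1
  x=-0.630: |R|=0.68403 <1
  x=-0.591: |R|=0.68535 <1
  x=-1.633: |R|=1.47691 >1
  x=-1.291: |R|=1.02769 >1
Interval (-1.2639, 0).

z∈(-1.2639,0).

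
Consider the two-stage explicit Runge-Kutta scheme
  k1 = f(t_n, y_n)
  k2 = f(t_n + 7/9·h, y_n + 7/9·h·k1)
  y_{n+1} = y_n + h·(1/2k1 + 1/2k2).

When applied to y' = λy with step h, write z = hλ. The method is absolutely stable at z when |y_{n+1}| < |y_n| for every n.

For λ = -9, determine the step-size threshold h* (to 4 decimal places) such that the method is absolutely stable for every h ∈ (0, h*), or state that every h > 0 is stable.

(-2.5714,0); λ=-9 ⇒ h* = (18/7)/9 = 0.2857.

Set f=λy, z=hλ:
  k1=λy_n ⇒ h·k1=z·y_n;  k2=λ(1+7/9z)y_n ⇒ h·k2=z(1+7/9z)y_n
  y_{n+1}/y_n = 1 + 1/2z + 1/2z(1+7/9z) = 1 + z + 7/18z²
  ⇒ R(z) = 1 + z + 7/18z².

Boundary: |R(x)|=1, x<0.
x=-0.47: |R|=0.6159
R=1: x+7/18x²=0 ⇒ x=−18/7=-2.5714; min R=1−1/(4·7/18)=0.3571>−1
Confirm numerically:
  x=-2.161: |R|=0.65508 <1
  x=-1.956: |R|=0.53186 <1
  x=-1.608: |R|=0.39754 <1
  x=-2.905: |R|=1.37684 >1
  x=-2.780: |R|=1.22549 >1
  x=-2.728: |R|=1.16610 >1
So |R|<1 on (-2.5714, 0).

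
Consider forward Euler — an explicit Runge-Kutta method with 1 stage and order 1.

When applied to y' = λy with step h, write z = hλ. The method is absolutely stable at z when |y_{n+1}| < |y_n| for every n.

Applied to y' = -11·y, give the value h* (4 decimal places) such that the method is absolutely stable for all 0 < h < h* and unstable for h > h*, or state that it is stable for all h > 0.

Set f=λy, z=hλ:
  order 1, 1-stage ⇒ R(z)=1+z
  (e.g. R(-1.47)=-0.47000, |R|=0.47000)

Need |R(x)|<1, x<0.
x=-1.47: |R|=0.4700
|R(-1.22)|=0.2200 |R(-1.09)|=0.0900 |R(-0.72)|=0.2800
Bisect:
  x_lo=-2.6608 |R|=1.6608  x_hi=-0.2306 |R|=0.7694
  mid=-1.44575 |R|=0.44575 →hi
  mid=-2.05330 |R|=1.05330 →lo
  mid=-1.74952 |R|=0.74952 →hi
  mid=-1.90141 |R|=0.90141 →hi
  mid=-1.97735 |R|=0.97735 →hi
  mid=-2.01533 |R|=1.01533 →lo
  mid=-1.99634 |R|=0.99634 →hi
  mid=-2.00583 |R|=1.00583 →lo
  mid=-2.00109 |R|=1.00109 →lo
  ...
  [-2.00005,-1.99990] ⇒ x*=-2.0000
Interval (-2.0000, 0).

(-2.0000,0); λ=-11 ⇒ h* = 0.1818.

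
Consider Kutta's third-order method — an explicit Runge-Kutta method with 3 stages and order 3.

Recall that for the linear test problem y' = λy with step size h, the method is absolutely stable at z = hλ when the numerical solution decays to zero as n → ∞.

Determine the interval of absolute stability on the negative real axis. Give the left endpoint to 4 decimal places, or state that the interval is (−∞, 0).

Set f=λy, z=hλ:
  order 3, 3-stage ⇒ R(z)=1+z+z^2/2+z^3/6
  (e.g. R(-0.56)=0.56753, |R|=0.56753)

Boundary: |R(x)|=1, x<0.
x=-0.56: |R|=0.5675
|R(-1.8)|=0.1520 |R(-1.32)|=0.1679 |R(-1.24)|=0.2110
Bisect:
  x_lo=-2.9197 |R|=1.8056  x_hi=-0.3362 |R|=0.7140
  mid=-1.62796 |R|=0.02192 →hi
  mid=-2.27383 |R|=0.64808 →hi
  mid=-2.59676 |R|=1.14358 →lo
  mid=-2.43530 |R|=0.87712 →hi
  mid=-2.51603 |R|=1.00541 →lo
  mid=-2.47566 |R|=0.94006 →hi
  mid=-2.49585 |R|=0.97243 →hi
  mid=-2.50594 |R|=0.98884 →hi
  mid=-2.51099 |R|=0.99711 →hi
  ...
  [-2.51288,-2.51272] ⇒ x*=-2.5127
So |R|<1 on (-2.5127, 0).

(-2.5127, 0).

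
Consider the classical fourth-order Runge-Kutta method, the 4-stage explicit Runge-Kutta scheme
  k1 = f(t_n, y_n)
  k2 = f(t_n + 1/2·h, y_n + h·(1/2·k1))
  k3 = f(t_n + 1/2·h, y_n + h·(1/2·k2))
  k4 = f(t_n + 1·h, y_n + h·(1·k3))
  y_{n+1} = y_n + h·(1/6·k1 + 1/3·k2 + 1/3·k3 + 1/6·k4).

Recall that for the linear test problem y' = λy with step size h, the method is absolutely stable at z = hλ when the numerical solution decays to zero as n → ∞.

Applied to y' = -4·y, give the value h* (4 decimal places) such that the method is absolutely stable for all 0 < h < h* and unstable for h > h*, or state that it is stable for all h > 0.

With y'=λy (z=hλ):
  order 4, 4-stage ⇒ R(z)=1+z+z^2/2+z^3/6+z^4/24
  (e.g. R(-0.35)=0.70473, |R|=0.70473)

Boundary: |R(x)|=1, x<0.
x=-0.35: |R|=0.7047
|R(-2.82)|=1.0536 |R(-1.98)|=0.3269 |R(-1.29)|=0.2997
Bisect:
  x_lo=-3.1506 |R|=1.7057  x_hi=-0.1348 |R|=0.8739
  mid=-1.64268 |R|=0.27114 →hi
  mid=-2.39663 |R|=0.55563 →hi
  mid=-2.77360 |R|=0.98252 →hi
  mid=-2.96209 |R|=1.30096 →lo
  mid=-2.86785 |R|=1.13177 →lo
  mid=-2.82072 |R|=1.05475 →lo
  mid=-2.79716 |R|=1.01804 →lo
  mid=-2.78538 |R|=1.00013 →lo
  ...
  [-2.78538,-2.78520] ⇒ x*=-2.7853
So |R|<1 on (-2.7853, 0).

(-2.7853,0); λ=-4 ⇒ h* = 0.6963.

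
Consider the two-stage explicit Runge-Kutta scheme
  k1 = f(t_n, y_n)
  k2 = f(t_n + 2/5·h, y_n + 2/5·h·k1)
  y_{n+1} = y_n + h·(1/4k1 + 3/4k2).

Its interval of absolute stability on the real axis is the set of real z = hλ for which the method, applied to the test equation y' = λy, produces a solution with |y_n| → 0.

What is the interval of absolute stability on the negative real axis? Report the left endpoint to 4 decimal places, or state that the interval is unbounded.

z∈(-3.3333,0).

Test eqn y'=λy, z=hλ:
  k1=λy_n ⇒ h·k1=z·y_n;  k2=λ(1+2/5z)y_n ⇒ h·k2=z(1+2/5z)y_n
  y_{n+1}/y_n = 1 + 1/4z + 3/4z(1+2/5z) = 1 + z + 3/10z²
  ⇒ R(z) = 1 + z + 3/10z².

Find x<0 with |R(x)|<1.
x=-0.84: |R|=0.3717
R=1: x+3/10x²=0 ⇒ x=−10/3=-3.3333; min R=1−1/(4·3/10)=0.1667>−1
Confirm numerically:
  x=-3.241: |R|=0.91022 <1
  x=-3.085: |R|=0.77017 <1
  x=-2.622: |R|=0.44047 <1
  x=-2.481: |R|=0.36561 <1
  x=-3.553: |R|=1.23414 >1
  x=-3.437: |R|=1.10689 >1
Interval (-3.3333, 0).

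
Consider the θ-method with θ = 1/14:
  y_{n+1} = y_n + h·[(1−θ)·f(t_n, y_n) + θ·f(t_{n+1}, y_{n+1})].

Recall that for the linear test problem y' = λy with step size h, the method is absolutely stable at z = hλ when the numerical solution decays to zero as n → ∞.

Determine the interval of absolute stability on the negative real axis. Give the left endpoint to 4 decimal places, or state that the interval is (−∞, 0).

z∈(-2.3333,0).

On y'=λy, z=hλ:
  y_{n+1} = y_n + z·[13/14·y_n + 1/14·y_{n+1}] ⇒ (1 − 1/14z)y_{n+1} = (1 + 13/14z)y_n
  R(z) = (1 + 13/14z)/(1 − 1/14z).

Find x<0 with |R(x)|<1.
x=-1.63: |R|=0.4600
R=−1: 1+13/14x = −1+1/14x ⇒ -6/7x=2 ⇒ x=2/(-6/7)=-2.3333
Confirm numerically:
  x=-2.007: |R|=0.75536 <1
  x=-1.836: |R|=0.62314 <1
  x=-1.136: |R|=0.05074 <1
  x=-1.031: |R|=0.03972 <1
  x=-2.613: |R|=1.20201 >1
  x=-2.380: |R|=1.03419 >1
Stable set (-2.3333, 0).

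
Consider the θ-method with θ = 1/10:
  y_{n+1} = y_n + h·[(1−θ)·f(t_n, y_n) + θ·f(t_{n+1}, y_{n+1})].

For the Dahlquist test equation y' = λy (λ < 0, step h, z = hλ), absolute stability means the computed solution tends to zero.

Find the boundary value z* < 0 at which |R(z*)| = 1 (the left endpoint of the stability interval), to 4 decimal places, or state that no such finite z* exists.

Test eqn y'=λy, z=hλ:
  y_{n+1} = y_n + z·[9/10·y_n + 1/10·y_{n+1}] ⇒ (1 − 1/10z)y_{n+1} = (1 + 9/10z)y_n
  Hence R(z) = (1 + 9/10z)/(1 − 1/10z).

Need |R(x)|<1, x<0.
x=-0.87: |R|=0.1996
R=−1: 1+9/10x = −1+1/10x ⇒ -4/5x=2 ⇒ x=2/(-4/5)=-2.5000
Confirm numerically:
  x=-2.461: |R|=0.97496 <1
  x=-2.129: |R|=0.75530 <1
  x=-1.471: |R|=0.28236 <1
  x=-3.032: |R|=1.32658 >1
  x=-2.672: |R|=1.10859 >1
So |R|<1 on (-2.5000, 0).

left endpoint -2.5000.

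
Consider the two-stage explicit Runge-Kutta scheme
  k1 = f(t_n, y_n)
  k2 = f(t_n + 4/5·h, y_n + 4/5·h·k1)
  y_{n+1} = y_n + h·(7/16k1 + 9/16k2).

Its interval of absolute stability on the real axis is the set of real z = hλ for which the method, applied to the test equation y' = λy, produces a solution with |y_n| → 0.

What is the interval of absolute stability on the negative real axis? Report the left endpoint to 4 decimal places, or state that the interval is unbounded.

With y'=λy (z=hλ):
  k1=λy_n ⇒ h·k1=z·y_n;  k2=λ(1+4/5z)y_n ⇒ h·k2=z(1+4/5z)y_n
  y_{n+1}/y_n = 1 + 7/16z + 9/16z(1+4/5z) = 1 + z + 9/20z²
  R(z) = 1 + z + 9/20z².

Solve |R(x)|<1 on ℝ⁻.
x=-0.42: |R|=0.6594
R=1: x+9/20x²=0 ⇒ x=−20/9=-2.2222; min R=1−1/(4·9/20)=0.4444>−1
Confirm numerically:
  x=-2.149: |R|=0.92919 <1
  x=-1.611: |R|=0.55689 <1
  x=-1.345: |R|=0.46906 <1
  x=-2.504: |R|=1.31751 >1
  x=-2.476: |R|=1.28276 >1
  x=-2.378: |R|=1.16670 >1
Stable set (-2.2222, 0).

z∈(-2.2222,0).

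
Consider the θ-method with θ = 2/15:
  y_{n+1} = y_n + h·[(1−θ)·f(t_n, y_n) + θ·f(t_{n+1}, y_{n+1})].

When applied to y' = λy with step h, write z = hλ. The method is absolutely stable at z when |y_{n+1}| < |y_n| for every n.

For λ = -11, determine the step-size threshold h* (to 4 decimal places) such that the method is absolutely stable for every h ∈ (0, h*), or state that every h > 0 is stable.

Set f=λy, z=hλ:
  y_{n+1} = y_n + z·[13/15·y_n + 2/15·y_{n+1}] ⇒ (1 − 2/15z)y_{n+1} = (1 + 13/15z)y_n
  so R(z) = (1 + 13/15z)/(1 − 2/15z).

Boundary: |R(x)|=1, x<0.
x=-1.58: |R|=0.3051
R=−1: 1+13/15x = −1+2/15x ⇒ -11/15x=2 ⇒ x=2/(-11/15)=-2.7273
Confirm numerically:
  x=-2.520: |R|=0.88623 <1
  x=-2.282: |R|=0.74964 <1
  x=-1.181: |R|=0.02033 <1
  x=-1.132: |R|=0.01645 <1
  x=-3.137: |R|=1.21185 >1
  x=-3.053: |R|=1.16976 >1
Interval (-2.7273, 0).

(-2.7273,0); λ=-11 ⇒ h* = (30/11)/11 = 0.2479.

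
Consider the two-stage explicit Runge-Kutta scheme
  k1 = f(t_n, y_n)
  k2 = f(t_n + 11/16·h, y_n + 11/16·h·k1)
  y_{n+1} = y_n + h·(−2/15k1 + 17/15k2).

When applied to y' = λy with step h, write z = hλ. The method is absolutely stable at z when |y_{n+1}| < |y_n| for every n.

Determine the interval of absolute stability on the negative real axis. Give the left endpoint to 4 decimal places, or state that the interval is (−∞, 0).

z∈(-1.2834,0).

On y'=λy, z=hλ:
  k1=λy_n ⇒ h·k1=z·y_n;  k2=λ(1+11/16z)y_n ⇒ h·k2=z(1+11/16z)y_n
  y_{n+1}/y_n = 1 − 2/15z + 17/15z(1+11/16z) = 1 + z + 187/240z²
  so R(z) = 1 + z + 187/240z².

Boundary: |R(x)|=1, x<0.
x=-1.21: |R|=0.9308
R=1: x+187/240x²=0 ⇒ x=−240/187=-1.2834; min R=1−1/(4·187/240)=0.6791>−1
Confirm numerically:
  x=-0.798: |R|=0.69818 <1
  x=-0.782: |R|=0.69448 <1
  x=-0.694: |R|=0.68127 <1
  x=-0.606: |R|=0.68014 <1
  x=-1.628: |R|=1.43709 >1
  x=-1.486: |R|=1.23455 >1
So |R|<1 on (-1.2834, 0).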